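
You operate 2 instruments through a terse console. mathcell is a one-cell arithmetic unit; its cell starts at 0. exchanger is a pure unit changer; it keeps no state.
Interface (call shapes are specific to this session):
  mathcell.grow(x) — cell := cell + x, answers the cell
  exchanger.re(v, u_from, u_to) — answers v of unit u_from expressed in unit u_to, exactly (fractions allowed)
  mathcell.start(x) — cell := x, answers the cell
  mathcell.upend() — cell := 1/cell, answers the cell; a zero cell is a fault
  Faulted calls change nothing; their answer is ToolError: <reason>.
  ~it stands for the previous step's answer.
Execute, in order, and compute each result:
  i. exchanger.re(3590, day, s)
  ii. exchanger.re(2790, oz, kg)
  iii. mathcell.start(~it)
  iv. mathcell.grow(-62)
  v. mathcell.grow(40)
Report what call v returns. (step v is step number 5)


Answer: 9135227123/160000000

Derivation:
-> re(v='3590', u_from='day', u_to='s')
<- 310176000
-> re(v='2790', u_from='oz', u_to='kg')
<- 12655227123/160000000
-> start(x='~it')
<- 12655227123/160000000
-> grow(x='-62')
<- 2735227123/160000000
-> grow(x='40')
<- 9135227123/160000000


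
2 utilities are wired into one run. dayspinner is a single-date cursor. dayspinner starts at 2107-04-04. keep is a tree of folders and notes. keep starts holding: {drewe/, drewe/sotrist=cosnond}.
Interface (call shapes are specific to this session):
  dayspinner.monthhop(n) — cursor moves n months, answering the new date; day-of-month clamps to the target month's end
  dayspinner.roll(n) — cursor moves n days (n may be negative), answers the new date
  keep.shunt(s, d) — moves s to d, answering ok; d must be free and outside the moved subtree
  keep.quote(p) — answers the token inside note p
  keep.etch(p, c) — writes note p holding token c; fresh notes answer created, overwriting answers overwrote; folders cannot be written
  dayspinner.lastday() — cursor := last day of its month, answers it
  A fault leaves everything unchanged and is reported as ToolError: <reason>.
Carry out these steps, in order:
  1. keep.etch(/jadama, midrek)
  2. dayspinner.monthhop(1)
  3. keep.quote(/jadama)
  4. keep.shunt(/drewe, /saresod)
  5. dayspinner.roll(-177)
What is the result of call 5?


Answer: 2106-11-08

Derivation:
CALL etch[/jadama; midrek]
RET  created
CALL monthhop[1]
RET  2107-05-04
CALL quote[/jadama]
RET  midrek
CALL shunt[/drewe; /saresod]
RET  ok
CALL roll[-177]
RET  2106-11-08


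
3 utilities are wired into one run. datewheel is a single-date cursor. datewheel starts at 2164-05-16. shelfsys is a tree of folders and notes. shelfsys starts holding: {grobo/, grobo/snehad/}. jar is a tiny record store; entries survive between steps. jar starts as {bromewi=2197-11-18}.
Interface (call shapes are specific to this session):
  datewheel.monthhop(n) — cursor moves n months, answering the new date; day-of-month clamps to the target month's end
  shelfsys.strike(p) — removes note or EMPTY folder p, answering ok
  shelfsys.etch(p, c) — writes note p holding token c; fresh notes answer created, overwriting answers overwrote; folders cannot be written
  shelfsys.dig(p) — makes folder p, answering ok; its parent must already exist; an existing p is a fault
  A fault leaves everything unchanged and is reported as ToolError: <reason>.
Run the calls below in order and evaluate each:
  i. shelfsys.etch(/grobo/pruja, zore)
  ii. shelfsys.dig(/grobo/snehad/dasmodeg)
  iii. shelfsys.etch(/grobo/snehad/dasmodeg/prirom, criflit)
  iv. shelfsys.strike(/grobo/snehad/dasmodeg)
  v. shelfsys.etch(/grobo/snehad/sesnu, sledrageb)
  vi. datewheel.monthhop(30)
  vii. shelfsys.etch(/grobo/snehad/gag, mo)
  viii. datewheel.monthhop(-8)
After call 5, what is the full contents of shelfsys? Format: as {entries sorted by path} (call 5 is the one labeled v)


Answer: {grobo/, grobo/pruja=zore, grobo/snehad/, grobo/snehad/dasmodeg/, grobo/snehad/dasmodeg/prirom=criflit, grobo/snehad/sesnu=sledrageb}

Derivation:
$ etch p=/grobo/pruja c=zore
[out] created
$ dig p=/grobo/snehad/dasmodeg
[out] ok
$ etch p=/grobo/snehad/dasmodeg/prirom c=criflit
[out] created
$ strike p=/grobo/snehad/dasmodeg
[out] ToolError: not empty
$ etch p=/grobo/snehad/sesnu c=sledrageb
[out] created
$ monthhop n=30
[out] 2166-11-16
$ etch p=/grobo/snehad/gag c=mo
[out] created
$ monthhop n=-8
[out] 2166-03-16


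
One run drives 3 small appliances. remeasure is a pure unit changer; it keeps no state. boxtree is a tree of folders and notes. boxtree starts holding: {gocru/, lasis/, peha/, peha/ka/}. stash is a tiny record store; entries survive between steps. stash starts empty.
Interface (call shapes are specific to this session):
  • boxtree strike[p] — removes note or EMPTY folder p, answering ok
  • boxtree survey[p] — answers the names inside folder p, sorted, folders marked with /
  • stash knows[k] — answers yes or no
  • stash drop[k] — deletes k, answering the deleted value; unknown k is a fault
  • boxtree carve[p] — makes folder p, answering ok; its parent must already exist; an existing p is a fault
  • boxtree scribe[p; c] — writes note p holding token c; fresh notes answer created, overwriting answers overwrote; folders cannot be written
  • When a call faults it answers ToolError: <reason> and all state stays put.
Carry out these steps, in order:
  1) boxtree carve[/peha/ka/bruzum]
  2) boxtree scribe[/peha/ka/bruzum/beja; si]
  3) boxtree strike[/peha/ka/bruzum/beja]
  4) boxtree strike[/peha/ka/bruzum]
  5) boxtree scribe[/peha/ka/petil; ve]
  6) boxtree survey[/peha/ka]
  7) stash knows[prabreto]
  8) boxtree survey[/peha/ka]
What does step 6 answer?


# boxtree carve(p: /peha/ka/bruzum) : ok
# boxtree scribe(p: /peha/ka/bruzum/beja, c: si) : created
# boxtree strike(p: /peha/ka/bruzum/beja) : ok
# boxtree strike(p: /peha/ka/bruzum) : ok
# boxtree scribe(p: /peha/ka/petil, c: ve) : created
# boxtree survey(p: /peha/ka) : [petil]
# stash knows(k: prabreto) : no
# boxtree survey(p: /peha/ka) : [petil]

Answer: [petil]


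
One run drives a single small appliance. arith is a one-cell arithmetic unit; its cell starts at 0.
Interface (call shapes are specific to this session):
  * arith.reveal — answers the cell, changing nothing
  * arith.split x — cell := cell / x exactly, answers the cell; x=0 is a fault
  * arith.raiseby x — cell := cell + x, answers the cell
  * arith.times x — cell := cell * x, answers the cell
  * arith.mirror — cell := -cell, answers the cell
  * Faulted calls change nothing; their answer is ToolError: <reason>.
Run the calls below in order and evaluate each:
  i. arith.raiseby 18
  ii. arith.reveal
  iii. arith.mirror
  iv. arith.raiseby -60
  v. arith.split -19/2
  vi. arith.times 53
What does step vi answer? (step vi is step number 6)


I call arith.raiseby with x=18, and see 18.
I run arith.reveal: 18.
I invoke arith.mirror(): -18.
I run arith.raiseby with x=-60, and see -78.
Now I run arith.split with x=-19/2, and observe 156/19.
I run arith.times with x=53, — result: 8268/19.

Answer: 8268/19


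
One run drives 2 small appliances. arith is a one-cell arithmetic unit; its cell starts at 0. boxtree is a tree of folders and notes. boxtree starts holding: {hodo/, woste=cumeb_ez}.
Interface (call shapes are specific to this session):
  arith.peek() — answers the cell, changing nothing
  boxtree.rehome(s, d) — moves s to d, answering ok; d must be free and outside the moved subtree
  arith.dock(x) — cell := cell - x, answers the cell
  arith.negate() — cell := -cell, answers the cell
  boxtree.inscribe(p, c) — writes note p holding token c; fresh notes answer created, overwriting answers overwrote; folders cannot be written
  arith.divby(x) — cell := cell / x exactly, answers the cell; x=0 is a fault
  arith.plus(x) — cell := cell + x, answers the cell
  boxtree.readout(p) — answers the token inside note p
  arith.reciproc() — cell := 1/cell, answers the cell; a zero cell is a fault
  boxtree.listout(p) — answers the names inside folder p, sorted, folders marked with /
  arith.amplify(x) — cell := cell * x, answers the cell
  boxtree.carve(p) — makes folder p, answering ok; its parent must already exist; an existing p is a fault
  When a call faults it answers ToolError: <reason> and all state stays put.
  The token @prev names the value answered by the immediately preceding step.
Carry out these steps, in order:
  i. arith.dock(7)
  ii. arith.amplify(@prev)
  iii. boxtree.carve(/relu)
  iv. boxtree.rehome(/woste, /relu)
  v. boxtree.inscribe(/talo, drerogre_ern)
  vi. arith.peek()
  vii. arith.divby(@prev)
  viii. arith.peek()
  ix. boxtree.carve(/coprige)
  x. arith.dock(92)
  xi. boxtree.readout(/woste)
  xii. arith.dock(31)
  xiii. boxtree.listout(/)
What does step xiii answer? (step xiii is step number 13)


CALL arith.dock[7]
RET  -7
CALL arith.amplify[@prev]
RET  49
CALL boxtree.carve[/relu]
RET  ok
CALL boxtree.rehome[/woste; /relu]
RET  ToolError: exists
CALL boxtree.inscribe[/talo; drerogre_ern]
RET  created
CALL arith.peek[]
RET  49
CALL arith.divby[@prev]
RET  1
CALL arith.peek[]
RET  1
CALL boxtree.carve[/coprige]
RET  ok
CALL arith.dock[92]
RET  -91
CALL boxtree.readout[/woste]
RET  cumeb_ez
CALL arith.dock[31]
RET  -122
CALL boxtree.listout[/]
RET  [coprige/, hodo/, relu/, talo, woste]

Answer: [coprige/, hodo/, relu/, talo, woste]


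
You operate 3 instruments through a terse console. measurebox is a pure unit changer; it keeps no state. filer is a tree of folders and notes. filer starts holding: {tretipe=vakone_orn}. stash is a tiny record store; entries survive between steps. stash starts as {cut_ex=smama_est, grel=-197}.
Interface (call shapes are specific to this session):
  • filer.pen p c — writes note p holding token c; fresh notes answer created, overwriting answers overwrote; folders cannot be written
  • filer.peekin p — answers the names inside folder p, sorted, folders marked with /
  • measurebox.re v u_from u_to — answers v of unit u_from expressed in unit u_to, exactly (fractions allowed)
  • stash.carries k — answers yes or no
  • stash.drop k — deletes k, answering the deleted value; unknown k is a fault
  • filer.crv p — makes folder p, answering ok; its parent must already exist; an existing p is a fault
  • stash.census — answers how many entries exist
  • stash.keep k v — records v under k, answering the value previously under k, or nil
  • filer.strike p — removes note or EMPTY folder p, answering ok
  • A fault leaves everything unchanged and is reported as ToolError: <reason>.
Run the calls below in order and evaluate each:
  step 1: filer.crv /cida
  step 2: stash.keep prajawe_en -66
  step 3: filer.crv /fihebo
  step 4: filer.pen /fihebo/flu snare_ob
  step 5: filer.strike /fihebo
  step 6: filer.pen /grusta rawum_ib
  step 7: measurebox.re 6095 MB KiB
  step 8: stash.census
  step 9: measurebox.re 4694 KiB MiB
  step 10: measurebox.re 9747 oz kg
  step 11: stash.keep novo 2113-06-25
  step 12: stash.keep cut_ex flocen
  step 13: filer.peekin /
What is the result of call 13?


Answer: [cida/, fihebo/, grusta, tretipe]

Derivation:
>>> filer.crv /cida
= ok
>>> stash.keep prajawe_en -66
= nil
>>> filer.crv /fihebo
= ok
>>> filer.pen /fihebo/flu snare_ob
= created
>>> filer.strike /fihebo
= ToolError: not empty
>>> filer.pen /grusta rawum_ib
= created
>>> measurebox.re 6095 MB KiB
= 95234375/16
>>> stash.census
= 3
>>> measurebox.re 4694 KiB MiB
= 2347/512
>>> measurebox.re 9747 oz kg
= 442116483039/1600000000
>>> stash.keep novo 2113-06-25
= nil
>>> stash.keep cut_ex flocen
= smama_est
>>> filer.peekin /
= [cida/, fihebo/, grusta, tretipe]


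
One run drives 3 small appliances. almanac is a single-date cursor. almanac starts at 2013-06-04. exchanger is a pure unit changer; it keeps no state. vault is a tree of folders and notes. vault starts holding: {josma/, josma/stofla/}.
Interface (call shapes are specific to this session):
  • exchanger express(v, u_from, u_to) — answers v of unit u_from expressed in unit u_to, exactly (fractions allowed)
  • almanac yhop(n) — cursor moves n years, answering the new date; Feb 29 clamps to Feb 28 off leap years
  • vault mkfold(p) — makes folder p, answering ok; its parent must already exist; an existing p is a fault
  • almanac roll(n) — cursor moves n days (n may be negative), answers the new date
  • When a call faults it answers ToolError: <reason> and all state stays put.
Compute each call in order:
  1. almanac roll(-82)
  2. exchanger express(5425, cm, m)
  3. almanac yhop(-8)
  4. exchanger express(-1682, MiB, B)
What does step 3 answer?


Answer: 2005-03-14

Derivation:
Act: almanac roll[-82]
Obs: 2013-03-14
Act: exchanger express[5425; cm; m]
Obs: 217/4
Act: almanac yhop[-8]
Obs: 2005-03-14
Act: exchanger express[-1682; MiB; B]
Obs: -1763704832


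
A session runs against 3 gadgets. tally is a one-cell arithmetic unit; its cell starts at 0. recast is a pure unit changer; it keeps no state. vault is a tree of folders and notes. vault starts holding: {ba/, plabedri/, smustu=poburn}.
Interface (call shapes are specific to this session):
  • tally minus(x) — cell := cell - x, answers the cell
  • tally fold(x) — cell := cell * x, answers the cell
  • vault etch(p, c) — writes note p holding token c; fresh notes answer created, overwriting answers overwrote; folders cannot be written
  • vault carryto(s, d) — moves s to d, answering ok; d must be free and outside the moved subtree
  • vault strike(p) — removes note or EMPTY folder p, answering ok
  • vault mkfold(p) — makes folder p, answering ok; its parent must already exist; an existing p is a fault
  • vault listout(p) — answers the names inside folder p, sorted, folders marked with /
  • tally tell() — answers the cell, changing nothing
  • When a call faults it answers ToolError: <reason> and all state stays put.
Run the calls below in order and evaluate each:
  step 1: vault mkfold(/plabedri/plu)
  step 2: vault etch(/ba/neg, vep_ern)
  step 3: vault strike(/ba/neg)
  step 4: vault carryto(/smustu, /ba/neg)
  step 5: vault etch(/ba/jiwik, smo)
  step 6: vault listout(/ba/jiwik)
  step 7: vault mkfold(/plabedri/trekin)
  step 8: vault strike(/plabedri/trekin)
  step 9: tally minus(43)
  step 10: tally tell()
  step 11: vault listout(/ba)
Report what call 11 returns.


Answer: [jiwik, neg]

Derivation:
I call vault mkfold(/plabedri/plu), and observe ok.
I use vault etch(/ba/neg, vep_ern), → created.
I invoke vault strike(/ba/neg), which returns ok.
Now I run vault carryto(/smustu, /ba/neg), and observe ok.
I run vault etch(/ba/jiwik, smo), and see created.
Then vault listout(/ba/jiwik), and see ToolError: not a directory.
Invoking vault mkfold(/plabedri/trekin), — result: ok.
I use vault strike(/plabedri/trekin): ok.
Calling tally minus(43), and observe -43.
I invoke tally tell(): -43.
I invoke vault listout(/ba), yielding [jiwik, neg].


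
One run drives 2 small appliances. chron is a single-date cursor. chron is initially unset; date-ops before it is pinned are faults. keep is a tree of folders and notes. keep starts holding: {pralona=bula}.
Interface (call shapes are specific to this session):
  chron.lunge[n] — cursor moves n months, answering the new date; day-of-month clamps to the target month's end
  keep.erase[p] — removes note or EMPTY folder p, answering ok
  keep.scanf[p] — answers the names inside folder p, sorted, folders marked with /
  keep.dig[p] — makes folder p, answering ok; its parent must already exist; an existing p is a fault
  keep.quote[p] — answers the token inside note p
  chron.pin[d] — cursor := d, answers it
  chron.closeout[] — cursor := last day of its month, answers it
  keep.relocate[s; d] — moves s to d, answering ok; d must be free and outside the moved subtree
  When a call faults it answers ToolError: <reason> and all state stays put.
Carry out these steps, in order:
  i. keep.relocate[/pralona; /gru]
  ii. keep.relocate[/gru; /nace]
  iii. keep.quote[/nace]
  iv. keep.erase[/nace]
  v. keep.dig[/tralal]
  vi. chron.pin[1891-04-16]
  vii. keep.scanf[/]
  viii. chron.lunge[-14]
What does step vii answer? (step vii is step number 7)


==> relocate(s: /pralona, d: /gru)
<== ok
==> relocate(s: /gru, d: /nace)
<== ok
==> quote(p: /nace)
<== bula
==> erase(p: /nace)
<== ok
==> dig(p: /tralal)
<== ok
==> pin(d: 1891-04-16)
<== 1891-04-16
==> scanf(p: /)
<== [tralal/]
==> lunge(n: -14)
<== 1890-02-16

Answer: [tralal/]


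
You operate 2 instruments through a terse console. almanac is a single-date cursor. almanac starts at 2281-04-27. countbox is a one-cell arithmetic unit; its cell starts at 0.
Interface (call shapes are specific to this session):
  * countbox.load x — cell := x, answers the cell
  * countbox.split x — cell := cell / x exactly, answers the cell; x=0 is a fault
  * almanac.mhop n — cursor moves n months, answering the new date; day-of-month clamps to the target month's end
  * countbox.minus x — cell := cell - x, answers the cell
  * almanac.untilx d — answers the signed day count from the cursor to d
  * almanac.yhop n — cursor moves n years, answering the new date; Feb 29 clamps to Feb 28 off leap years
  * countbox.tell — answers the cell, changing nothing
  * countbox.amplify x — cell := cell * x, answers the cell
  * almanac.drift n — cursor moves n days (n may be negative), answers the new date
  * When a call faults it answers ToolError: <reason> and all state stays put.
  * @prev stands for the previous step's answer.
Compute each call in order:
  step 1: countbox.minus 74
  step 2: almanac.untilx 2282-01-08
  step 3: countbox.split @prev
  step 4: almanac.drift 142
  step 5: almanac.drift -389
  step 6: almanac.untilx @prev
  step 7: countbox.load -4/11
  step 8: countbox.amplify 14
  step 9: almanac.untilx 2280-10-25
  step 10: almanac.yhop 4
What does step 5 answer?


>> countbox.minus(x: 74)
<< -74
>> almanac.untilx(d: 2282-01-08)
<< 256
>> countbox.split(x: @prev)
<< -37/128
>> almanac.drift(n: 142)
<< 2281-09-16
>> almanac.drift(n: -389)
<< 2280-08-23
>> almanac.untilx(d: @prev)
<< 0
>> countbox.load(x: -4/11)
<< -4/11
>> countbox.amplify(x: 14)
<< -56/11
>> almanac.untilx(d: 2280-10-25)
<< 63
>> almanac.yhop(n: 4)
<< 2284-08-23

Answer: 2280-08-23


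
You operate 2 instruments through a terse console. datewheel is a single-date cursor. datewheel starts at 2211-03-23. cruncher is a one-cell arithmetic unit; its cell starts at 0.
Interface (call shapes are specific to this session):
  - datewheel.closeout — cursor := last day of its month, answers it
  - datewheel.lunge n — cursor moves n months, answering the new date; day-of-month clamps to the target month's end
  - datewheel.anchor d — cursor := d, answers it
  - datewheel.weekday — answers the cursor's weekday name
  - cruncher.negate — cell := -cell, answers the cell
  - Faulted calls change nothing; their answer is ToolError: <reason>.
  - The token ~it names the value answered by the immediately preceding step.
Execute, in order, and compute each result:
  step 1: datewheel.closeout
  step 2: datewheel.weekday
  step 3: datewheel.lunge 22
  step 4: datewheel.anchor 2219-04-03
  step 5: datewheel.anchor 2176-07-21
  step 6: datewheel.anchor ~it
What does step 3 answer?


>> datewheel.closeout()
<< 2211-03-31
>> datewheel.weekday()
<< Sunday
>> datewheel.lunge(n='22')
<< 2213-01-31
>> datewheel.anchor(d='2219-04-03')
<< 2219-04-03
>> datewheel.anchor(d='2176-07-21')
<< 2176-07-21
>> datewheel.anchor(d='~it')
<< 2176-07-21

Answer: 2213-01-31


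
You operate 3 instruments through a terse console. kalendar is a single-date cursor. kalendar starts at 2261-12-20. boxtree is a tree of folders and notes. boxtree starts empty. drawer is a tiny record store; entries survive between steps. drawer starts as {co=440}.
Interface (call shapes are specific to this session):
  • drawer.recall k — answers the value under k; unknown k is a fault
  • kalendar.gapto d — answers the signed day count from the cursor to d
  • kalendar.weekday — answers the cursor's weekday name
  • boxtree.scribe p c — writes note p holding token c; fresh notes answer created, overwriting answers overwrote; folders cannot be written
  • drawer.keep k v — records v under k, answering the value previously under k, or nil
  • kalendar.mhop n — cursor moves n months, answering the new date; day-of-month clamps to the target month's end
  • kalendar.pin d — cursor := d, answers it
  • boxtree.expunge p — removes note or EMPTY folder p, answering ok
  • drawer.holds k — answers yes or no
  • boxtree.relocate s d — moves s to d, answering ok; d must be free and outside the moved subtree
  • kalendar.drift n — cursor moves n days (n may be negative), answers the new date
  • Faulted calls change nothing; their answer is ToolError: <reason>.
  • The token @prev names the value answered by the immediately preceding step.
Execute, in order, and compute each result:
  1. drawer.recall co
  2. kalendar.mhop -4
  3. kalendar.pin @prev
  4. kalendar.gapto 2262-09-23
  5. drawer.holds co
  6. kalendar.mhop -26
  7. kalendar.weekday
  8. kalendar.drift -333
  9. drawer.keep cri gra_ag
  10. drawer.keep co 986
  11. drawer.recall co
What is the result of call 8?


I use recall on k→co, — result: 440.
I run mhop on n→-4, giving 2261-08-20.
I call pin on d→@prev, giving 2261-08-20.
I try gapto on d→2262-09-23, and get 399.
I use holds on k→co, which returns yes.
Invoking mhop on n→-26, and observe 2259-06-20.
Calling weekday, which returns Monday.
Invoking drift on n→-333, and get 2258-07-22.
Next I call keep on k→cri, v→gra_ag, and see nil.
I try keep on k→co, v→986, giving 440.
I run recall on k→co, and get 986.

Answer: 2258-07-22


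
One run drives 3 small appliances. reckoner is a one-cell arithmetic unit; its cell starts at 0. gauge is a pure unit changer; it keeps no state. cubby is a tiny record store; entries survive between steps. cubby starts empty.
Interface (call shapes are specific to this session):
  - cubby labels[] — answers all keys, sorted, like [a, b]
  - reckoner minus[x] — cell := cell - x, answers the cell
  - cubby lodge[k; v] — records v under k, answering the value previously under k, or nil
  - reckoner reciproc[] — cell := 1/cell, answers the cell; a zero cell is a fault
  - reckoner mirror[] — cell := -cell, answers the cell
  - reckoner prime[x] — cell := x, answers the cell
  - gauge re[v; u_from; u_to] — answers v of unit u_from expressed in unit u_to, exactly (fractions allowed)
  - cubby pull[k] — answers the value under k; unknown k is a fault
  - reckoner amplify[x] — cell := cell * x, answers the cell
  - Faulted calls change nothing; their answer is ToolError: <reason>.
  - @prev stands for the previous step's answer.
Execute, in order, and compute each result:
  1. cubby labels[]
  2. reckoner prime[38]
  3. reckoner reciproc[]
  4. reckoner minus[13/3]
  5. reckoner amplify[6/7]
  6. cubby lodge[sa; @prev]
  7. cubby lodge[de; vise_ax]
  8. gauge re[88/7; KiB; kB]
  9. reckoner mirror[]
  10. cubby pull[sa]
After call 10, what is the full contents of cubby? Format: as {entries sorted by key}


Next I call cubby labels(), and get [].
Then reckoner prime passing x→38, — result: 38.
I invoke reckoner reciproc, yielding 1/38.
Using reckoner minus passing x→13/3: -491/114.
Next I call reckoner amplify passing x→6/7, and get -491/133.
Next I call cubby lodge passing k→sa, v→@prev, — result: nil.
I try cubby lodge passing k→de, v→vise_ax: nil.
Then gauge re passing v→88/7, u_from→KiB, u_to→kB, yielding 11264/875.
Using reckoner mirror(), and observe 491/133.
I run cubby pull passing k→sa: -491/133.

Answer: {de=vise_ax, sa=-491/133}


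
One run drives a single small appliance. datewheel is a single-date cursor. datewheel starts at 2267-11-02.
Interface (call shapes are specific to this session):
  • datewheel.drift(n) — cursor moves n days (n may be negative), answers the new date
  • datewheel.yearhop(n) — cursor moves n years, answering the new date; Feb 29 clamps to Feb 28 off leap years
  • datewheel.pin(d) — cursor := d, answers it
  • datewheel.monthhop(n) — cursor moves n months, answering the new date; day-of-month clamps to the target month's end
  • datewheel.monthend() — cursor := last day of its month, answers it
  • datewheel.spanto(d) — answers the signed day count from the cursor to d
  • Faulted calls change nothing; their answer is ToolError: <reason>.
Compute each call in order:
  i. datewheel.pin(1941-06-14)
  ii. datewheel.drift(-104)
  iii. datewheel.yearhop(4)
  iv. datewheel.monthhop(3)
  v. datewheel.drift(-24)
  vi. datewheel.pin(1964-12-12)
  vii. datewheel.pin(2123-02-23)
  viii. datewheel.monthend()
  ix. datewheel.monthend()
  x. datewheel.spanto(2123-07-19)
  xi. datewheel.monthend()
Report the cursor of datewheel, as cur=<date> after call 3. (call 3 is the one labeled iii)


Answer: cur=1945-03-02

Derivation:
Calling pin on d: 1941-06-14, yielding 1941-06-14.
I try drift on n: -104, and observe 1941-03-02.
Invoking yearhop on n: 4, giving 1945-03-02.
Now I run monthhop on n: 3, and get 1945-06-02.
Now I run drift on n: -24, and get 1945-05-09.
I invoke pin on d: 1964-12-12, yielding 1964-12-12.
I run pin on d: 2123-02-23, and see 2123-02-23.
I call monthend(), yielding 2123-02-28.
Then monthend(), which returns 2123-02-28.
Next I call spanto on d: 2123-07-19, and see 141.
Next I call monthend, yielding 2123-02-28.


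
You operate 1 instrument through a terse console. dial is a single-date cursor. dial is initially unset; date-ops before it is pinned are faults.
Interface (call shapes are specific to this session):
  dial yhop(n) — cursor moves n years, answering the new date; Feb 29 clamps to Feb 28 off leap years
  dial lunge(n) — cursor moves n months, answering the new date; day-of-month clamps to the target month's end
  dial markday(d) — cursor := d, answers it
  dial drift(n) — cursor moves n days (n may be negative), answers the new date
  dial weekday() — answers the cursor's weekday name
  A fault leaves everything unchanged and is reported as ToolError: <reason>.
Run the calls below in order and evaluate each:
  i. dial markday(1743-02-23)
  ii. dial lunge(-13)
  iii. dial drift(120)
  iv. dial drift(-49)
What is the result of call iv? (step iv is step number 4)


Answer: 1742-04-04

Derivation:
CALL dial markday[d: 1743-02-23]
RET  1743-02-23
CALL dial lunge[n: -13]
RET  1742-01-23
CALL dial drift[n: 120]
RET  1742-05-23
CALL dial drift[n: -49]
RET  1742-04-04


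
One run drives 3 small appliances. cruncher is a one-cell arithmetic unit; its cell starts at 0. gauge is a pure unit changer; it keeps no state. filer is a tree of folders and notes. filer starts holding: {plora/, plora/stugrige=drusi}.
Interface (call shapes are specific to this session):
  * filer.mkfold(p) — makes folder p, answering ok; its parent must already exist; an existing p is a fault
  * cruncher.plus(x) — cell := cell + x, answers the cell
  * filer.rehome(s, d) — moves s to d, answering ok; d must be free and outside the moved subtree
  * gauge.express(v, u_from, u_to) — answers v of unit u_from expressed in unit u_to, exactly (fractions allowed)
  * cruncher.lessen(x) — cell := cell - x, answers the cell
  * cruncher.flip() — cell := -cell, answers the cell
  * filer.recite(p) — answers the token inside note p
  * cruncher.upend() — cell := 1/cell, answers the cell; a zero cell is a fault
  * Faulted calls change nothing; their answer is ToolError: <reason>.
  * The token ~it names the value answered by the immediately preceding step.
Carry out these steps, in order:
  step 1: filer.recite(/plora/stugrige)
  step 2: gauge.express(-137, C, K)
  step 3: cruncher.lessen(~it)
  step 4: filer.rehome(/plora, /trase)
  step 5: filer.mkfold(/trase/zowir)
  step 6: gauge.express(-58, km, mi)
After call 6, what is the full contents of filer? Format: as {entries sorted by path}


Answer: {trase/, trase/stugrige=drusi, trase/zowir/}

Derivation:
Step: recite[p: /plora/stugrige]
Result: drusi
Step: express[v: -137; u_from: C; u_to: K]
Result: 2723/20
Step: lessen[x: ~it]
Result: -2723/20
Step: rehome[s: /plora; d: /trase]
Result: ok
Step: mkfold[p: /trase/zowir]
Result: ok
Step: express[v: -58; u_from: km; u_to: mi]
Result: -453125/12573


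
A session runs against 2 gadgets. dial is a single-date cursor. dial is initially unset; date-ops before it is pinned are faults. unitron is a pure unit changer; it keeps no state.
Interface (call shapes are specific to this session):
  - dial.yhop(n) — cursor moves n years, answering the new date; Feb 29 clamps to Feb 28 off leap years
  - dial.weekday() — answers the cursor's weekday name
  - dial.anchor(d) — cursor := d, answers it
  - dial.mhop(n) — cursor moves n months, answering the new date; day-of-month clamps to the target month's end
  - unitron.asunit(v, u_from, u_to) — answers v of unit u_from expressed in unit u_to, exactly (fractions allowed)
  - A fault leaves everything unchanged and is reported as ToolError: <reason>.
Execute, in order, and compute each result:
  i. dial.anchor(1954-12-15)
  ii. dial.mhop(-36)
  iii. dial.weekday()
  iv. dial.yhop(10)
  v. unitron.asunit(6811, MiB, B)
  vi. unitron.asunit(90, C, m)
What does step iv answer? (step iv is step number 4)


Answer: 1961-12-15

Derivation:
Act: dial.anchor[d='1954-12-15']
Obs: 1954-12-15
Act: dial.mhop[n='-36']
Obs: 1951-12-15
Act: dial.weekday[]
Obs: Saturday
Act: dial.yhop[n='10']
Obs: 1961-12-15
Act: unitron.asunit[v='6811'; u_from='MiB'; u_to='B']
Obs: 7141851136
Act: unitron.asunit[v='90'; u_from='C'; u_to='m']
Obs: ToolError: incompatible units


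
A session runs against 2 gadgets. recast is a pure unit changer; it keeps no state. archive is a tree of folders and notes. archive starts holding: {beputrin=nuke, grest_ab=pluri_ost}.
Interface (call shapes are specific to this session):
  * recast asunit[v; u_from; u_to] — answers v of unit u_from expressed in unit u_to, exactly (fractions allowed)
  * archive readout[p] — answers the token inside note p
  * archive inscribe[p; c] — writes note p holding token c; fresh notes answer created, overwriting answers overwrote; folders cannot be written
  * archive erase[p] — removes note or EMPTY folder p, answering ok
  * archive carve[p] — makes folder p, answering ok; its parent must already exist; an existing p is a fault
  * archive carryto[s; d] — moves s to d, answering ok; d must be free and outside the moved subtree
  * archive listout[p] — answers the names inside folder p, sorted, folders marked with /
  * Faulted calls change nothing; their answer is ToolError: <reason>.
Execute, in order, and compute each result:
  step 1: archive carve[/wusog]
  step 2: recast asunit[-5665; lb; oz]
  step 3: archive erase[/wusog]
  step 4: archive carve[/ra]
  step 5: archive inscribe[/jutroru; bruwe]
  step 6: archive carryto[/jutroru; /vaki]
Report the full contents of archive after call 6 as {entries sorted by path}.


Answer: {beputrin=nuke, grest_ab=pluri_ost, ra/, vaki=bruwe}

Derivation:
==> archive carve(p→/wusog)
<== ok
==> recast asunit(v→-5665, u_from→lb, u_to→oz)
<== -90640
==> archive erase(p→/wusog)
<== ok
==> archive carve(p→/ra)
<== ok
==> archive inscribe(p→/jutroru, c→bruwe)
<== created
==> archive carryto(s→/jutroru, d→/vaki)
<== ok


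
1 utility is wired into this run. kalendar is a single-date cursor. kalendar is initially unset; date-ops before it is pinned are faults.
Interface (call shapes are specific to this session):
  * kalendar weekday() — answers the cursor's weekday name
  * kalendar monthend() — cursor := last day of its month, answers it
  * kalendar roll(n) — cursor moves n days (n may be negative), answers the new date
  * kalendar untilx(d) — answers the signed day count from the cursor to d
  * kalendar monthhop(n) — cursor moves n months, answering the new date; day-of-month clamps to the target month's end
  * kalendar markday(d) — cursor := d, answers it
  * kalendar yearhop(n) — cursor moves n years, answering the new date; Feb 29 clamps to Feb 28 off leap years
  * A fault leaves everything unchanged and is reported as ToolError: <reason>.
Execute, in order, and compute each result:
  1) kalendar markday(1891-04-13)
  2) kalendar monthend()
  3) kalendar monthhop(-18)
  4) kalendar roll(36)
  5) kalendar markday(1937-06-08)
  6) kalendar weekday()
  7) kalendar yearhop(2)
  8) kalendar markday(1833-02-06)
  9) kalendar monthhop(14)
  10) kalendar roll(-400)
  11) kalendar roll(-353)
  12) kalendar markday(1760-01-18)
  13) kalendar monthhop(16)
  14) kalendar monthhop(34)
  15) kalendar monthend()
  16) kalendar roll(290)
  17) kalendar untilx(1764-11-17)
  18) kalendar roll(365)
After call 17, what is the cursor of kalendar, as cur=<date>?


I use kalendar markday with d='1891-04-13', → 1891-04-13.
I use kalendar monthend(), and see 1891-04-30.
I try kalendar monthhop with n='-18', yielding 1889-10-30.
I invoke kalendar roll with n='36', and observe 1889-12-05.
I run kalendar markday with d='1937-06-08', yielding 1937-06-08.
I invoke kalendar weekday(): Tuesday.
Invoking kalendar yearhop with n='2', yielding 1939-06-08.
Calling kalendar markday with d='1833-02-06', → 1833-02-06.
I try kalendar monthhop with n='14', → 1834-04-06.
Calling kalendar roll with n='-400', yielding 1833-03-02.
Next I call kalendar roll with n='-353', which returns 1832-03-14.
Calling kalendar markday with d='1760-01-18', yielding 1760-01-18.
I invoke kalendar monthhop with n='16', and observe 1761-05-18.
I try kalendar monthhop with n='34', → 1764-03-18.
Next I call kalendar monthend, yielding 1764-03-31.
I try kalendar roll with n='290', giving 1765-01-15.
I run kalendar untilx with d='1764-11-17', and observe -59.
Next I call kalendar roll with n='365', which returns 1766-01-15.

Answer: cur=1765-01-15


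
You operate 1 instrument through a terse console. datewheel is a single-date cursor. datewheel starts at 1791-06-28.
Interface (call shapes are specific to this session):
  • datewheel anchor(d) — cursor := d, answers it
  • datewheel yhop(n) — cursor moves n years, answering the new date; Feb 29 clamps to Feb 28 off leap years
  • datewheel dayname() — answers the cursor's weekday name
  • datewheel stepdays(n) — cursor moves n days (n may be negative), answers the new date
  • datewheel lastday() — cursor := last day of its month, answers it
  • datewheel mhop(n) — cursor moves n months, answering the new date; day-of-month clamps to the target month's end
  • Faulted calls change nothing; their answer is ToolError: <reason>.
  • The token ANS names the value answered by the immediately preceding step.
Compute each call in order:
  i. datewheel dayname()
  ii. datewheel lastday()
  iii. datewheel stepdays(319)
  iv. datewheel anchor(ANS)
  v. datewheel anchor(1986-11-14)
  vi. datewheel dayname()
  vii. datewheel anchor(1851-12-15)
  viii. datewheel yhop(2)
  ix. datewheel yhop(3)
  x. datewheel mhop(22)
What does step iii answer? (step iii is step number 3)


I try datewheel dayname(), → Tuesday.
I run datewheel lastday(): 1791-06-30.
Now I run datewheel stepdays(n→319), → 1792-05-14.
I try datewheel anchor(d→ANS), and observe 1792-05-14.
Calling datewheel anchor(d→1986-11-14), and observe 1986-11-14.
Invoking datewheel dayname, and get Friday.
I invoke datewheel anchor(d→1851-12-15), and observe 1851-12-15.
I call datewheel yhop(n→2): 1853-12-15.
I run datewheel yhop(n→3), and get 1856-12-15.
I invoke datewheel mhop(n→22), yielding 1858-10-15.

Answer: 1792-05-14


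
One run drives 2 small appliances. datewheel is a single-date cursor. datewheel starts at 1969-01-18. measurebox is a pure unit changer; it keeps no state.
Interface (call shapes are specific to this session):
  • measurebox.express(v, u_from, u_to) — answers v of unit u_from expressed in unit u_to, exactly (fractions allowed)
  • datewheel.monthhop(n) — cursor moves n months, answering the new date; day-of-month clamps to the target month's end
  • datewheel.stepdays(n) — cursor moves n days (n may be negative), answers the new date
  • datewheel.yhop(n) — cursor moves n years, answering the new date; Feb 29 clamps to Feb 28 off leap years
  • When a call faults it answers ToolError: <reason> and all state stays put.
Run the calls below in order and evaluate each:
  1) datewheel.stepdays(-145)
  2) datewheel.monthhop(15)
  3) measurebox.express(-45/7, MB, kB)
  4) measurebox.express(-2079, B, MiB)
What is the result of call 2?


-> stepdays(n→-145)
<- 1968-08-26
-> monthhop(n→15)
<- 1969-11-26
-> express(v→-45/7, u_from→MB, u_to→kB)
<- -45000/7
-> express(v→-2079, u_from→B, u_to→MiB)
<- -2079/1048576

Answer: 1969-11-26


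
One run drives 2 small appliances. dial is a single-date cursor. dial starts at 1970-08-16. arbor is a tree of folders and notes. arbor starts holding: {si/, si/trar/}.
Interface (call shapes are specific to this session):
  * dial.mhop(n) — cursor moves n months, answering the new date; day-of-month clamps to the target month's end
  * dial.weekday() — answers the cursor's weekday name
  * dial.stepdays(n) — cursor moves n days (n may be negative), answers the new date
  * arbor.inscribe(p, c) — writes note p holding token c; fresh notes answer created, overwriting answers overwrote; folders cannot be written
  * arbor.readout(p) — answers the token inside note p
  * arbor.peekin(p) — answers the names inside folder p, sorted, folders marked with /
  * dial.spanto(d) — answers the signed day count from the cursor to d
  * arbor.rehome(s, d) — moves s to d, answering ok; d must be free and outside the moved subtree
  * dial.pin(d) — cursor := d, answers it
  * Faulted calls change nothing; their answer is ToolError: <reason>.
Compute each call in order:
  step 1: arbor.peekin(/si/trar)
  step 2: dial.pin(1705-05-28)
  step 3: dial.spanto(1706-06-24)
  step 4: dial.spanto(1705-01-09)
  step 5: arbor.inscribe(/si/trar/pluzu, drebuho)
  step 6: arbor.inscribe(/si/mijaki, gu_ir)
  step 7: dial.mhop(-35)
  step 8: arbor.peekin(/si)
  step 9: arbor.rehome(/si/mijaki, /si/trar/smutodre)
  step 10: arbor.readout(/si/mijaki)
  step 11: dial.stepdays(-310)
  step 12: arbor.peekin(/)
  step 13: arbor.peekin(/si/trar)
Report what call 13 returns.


Invoking arbor.peekin using p→/si/trar, — result: [].
I call dial.pin using d→1705-05-28, yielding 1705-05-28.
Next I call dial.spanto using d→1706-06-24, — result: 392.
Now I run dial.spanto using d→1705-01-09: -139.
I try arbor.inscribe using p→/si/trar/pluzu, c→drebuho: created.
I run arbor.inscribe using p→/si/mijaki, c→gu_ir, and get created.
Now I run dial.mhop using n→-35, and see 1702-06-28.
I call arbor.peekin using p→/si, giving [mijaki, trar/].
I invoke arbor.rehome using s→/si/mijaki, d→/si/trar/smutodre, giving ok.
I try arbor.readout using p→/si/mijaki, and get ToolError: not found.
I run dial.stepdays using n→-310, and see 1701-08-22.
I try arbor.peekin using p→/, yielding [si/].
Using arbor.peekin using p→/si/trar, giving [pluzu, smutodre].

Answer: [pluzu, smutodre]


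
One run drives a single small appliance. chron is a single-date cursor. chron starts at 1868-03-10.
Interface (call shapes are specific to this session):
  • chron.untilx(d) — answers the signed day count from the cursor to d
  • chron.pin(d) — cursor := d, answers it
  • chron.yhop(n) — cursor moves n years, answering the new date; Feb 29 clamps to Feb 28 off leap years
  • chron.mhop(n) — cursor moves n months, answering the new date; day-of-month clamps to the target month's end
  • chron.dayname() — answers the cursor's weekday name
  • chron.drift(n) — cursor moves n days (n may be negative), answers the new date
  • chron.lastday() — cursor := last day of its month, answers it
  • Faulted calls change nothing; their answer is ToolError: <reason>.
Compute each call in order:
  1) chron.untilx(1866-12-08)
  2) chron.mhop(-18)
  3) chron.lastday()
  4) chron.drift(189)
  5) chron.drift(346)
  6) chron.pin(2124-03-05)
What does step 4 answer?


Answer: 1867-04-07

Derivation:
==> untilx(1866-12-08)
<== -458
==> mhop(-18)
<== 1866-09-10
==> lastday()
<== 1866-09-30
==> drift(189)
<== 1867-04-07
==> drift(346)
<== 1868-03-18
==> pin(2124-03-05)
<== 2124-03-05
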